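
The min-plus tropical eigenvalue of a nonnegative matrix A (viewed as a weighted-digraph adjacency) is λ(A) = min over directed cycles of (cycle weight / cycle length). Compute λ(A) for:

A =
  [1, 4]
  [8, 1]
λ(A) = 1

Enumerate directed cycles and compute their means (weight / length). Sample:
  cycle 0 → 0: weight = 1, length = 1, mean = 1/1 ≈ 1.000
  cycle 1 → 1: weight = 1, length = 1, mean = 1/1 ≈ 1.000
  cycle 0 → 1 → 0: weight = 12, length = 2, mean = 12/2 ≈ 6.000
  cycle 1 → 0 → 1: weight = 12, length = 2, mean = 12/2 ≈ 6.000
Minimum mean = 1.000, attained e.g. along the cycle 0 → 0 with weight 1 and length 1. So λ(A) = 1/1 = 1.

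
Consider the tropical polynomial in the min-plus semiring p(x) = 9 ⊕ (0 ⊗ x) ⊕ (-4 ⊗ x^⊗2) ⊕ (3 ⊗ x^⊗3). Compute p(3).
p(3) = 2

A tropical monomial a ⊗ x^⊗i evaluates to a + i · x. Evaluating each term at x = 3:
  Term 0 contributes 9 + 0 · 3 = 9
  Term 1 contributes 0 + 1 · 3 = 3
  Term 2 contributes -4 + 2 · 3 = 2
  Term 3 contributes 3 + 3 · 3 = 12
p(3) = ⊕ of these = min[9, 3, 2, 12] = 2.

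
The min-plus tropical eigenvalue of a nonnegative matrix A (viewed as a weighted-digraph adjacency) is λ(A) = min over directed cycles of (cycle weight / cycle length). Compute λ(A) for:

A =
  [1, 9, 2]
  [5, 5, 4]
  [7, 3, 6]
λ(A) = 1

Enumerate directed cycles and compute their means (weight / length). Sample:
  cycle 0 → 0: weight = 1, length = 1, mean = 1/1 ≈ 1.000
  cycle 1 → 1: weight = 5, length = 1, mean = 5/1 ≈ 5.000
  cycle 2 → 2: weight = 6, length = 1, mean = 6/1 ≈ 6.000
  cycle 0 → 1 → 0: weight = 14, length = 2, mean = 14/2 ≈ 7.000
  cycle 0 → 2 → 0: weight = 9, length = 2, mean = 9/2 ≈ 4.500
  cycle 1 → 0 → 1: weight = 14, length = 2, mean = 14/2 ≈ 7.000
Minimum mean = 1.000, attained e.g. along the cycle 0 → 0 with weight 1 and length 1. So λ(A) = 1/1 = 1.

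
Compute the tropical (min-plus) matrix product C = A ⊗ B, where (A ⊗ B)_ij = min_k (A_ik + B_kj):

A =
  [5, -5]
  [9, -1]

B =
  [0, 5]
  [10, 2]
A ⊗ B =
  [5, -3]
  [9, 1]

Apply the min-plus product entry-by-entry:
  C[0][0] = min over k of (A[0][0] + B[0][0] = 5 + 0 = 5, A[0][1] + B[1][0] = -5 + 10 = 5) = 5 (attained at k = 0)
  C[0][1] = min over k of (A[0][0] + B[0][1] = 5 + 5 = 10, A[0][1] + B[1][1] = -5 + 2 = -3) = -3 (attained at k = 1)
  C[1][0] = min over k of (A[1][0] + B[0][0] = 9 + 0 = 9, A[1][1] + B[1][0] = -1 + 10 = 9) = 9 (attained at k = 0)
  C[1][1] = min over k of (A[1][0] + B[0][1] = 9 + 5 = 14, A[1][1] + B[1][1] = -1 + 2 = 1) = 1 (attained at k = 1)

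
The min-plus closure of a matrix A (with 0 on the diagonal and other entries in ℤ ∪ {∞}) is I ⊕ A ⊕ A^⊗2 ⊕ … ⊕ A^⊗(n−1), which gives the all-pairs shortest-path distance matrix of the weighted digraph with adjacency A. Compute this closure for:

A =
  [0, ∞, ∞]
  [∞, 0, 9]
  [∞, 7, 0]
Closure =
  [0, ∞, ∞]
  [∞, 0, 9]
  [∞, 7, 0]

This is the Floyd-Warshall all-pairs shortest-path computation. For each intermediate vertex k = 0, 1, …, 2, update dist[i][j] ← min(dist[i][j], dist[i][k] + dist[k][j]). The final matrix gives, for each (i, j), the minimum total weight of any directed path from i to j (possibly empty when i = j).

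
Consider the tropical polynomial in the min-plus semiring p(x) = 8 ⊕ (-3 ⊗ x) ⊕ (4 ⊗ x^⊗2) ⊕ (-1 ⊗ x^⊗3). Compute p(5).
p(5) = 2

A tropical monomial a ⊗ x^⊗i evaluates to a + i · x. Evaluating each term at x = 5:
  Term 0 contributes 8 + 0 · 5 = 8
  Term 1 contributes -3 + 1 · 5 = 2
  Term 2 contributes 4 + 2 · 5 = 14
  Term 3 contributes -1 + 3 · 5 = 14
p(5) = ⊕ of these = min[8, 2, 14, 14] = 2.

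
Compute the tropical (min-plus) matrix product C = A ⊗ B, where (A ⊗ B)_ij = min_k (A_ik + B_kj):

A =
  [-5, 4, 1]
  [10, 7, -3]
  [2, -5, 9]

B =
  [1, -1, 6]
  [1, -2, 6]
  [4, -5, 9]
A ⊗ B =
  [-4, -6, 1]
  [1, -8, 6]
  [-4, -7, 1]

Apply the min-plus product entry-by-entry:
  C[0][0] = min over k of (A[0][0] + B[0][0] = -5 + 1 = -4, A[0][1] + B[1][0] = 4 + 1 = 5, A[0][2] + B[2][0] = 1 + 4 = 5) = -4 (attained at k = 0)
  C[0][1] = min over k of (A[0][0] + B[0][1] = -5 + -1 = -6, A[0][1] + B[1][1] = 4 + -2 = 2, A[0][2] + B[2][1] = 1 + -5 = -4) = -6 (attained at k = 0)
  C[0][2] = min over k of (A[0][0] + B[0][2] = -5 + 6 = 1, A[0][1] + B[1][2] = 4 + 6 = 10, A[0][2] + B[2][2] = 1 + 9 = 10) = 1 (attained at k = 0)
  C[1][0] = min over k of (A[1][0] + B[0][0] = 10 + 1 = 11, A[1][1] + B[1][0] = 7 + 1 = 8, A[1][2] + B[2][0] = -3 + 4 = 1) = 1 (attained at k = 2)
  C[1][1] = min over k of (A[1][0] + B[0][1] = 10 + -1 = 9, A[1][1] + B[1][1] = 7 + -2 = 5, A[1][2] + B[2][1] = -3 + -5 = -8) = -8 (attained at k = 2)
  C[1][2] = min over k of (A[1][0] + B[0][2] = 10 + 6 = 16, A[1][1] + B[1][2] = 7 + 6 = 13, A[1][2] + B[2][2] = -3 + 9 = 6) = 6 (attained at k = 2)
  C[2][0] = min over k of (A[2][0] + B[0][0] = 2 + 1 = 3, A[2][1] + B[1][0] = -5 + 1 = -4, A[2][2] + B[2][0] = 9 + 4 = 13) = -4 (attained at k = 1)
  C[2][1] = min over k of (A[2][0] + B[0][1] = 2 + -1 = 1, A[2][1] + B[1][1] = -5 + -2 = -7, A[2][2] + B[2][1] = 9 + -5 = 4) = -7 (attained at k = 1)
  C[2][2] = min over k of (A[2][0] + B[0][2] = 2 + 6 = 8, A[2][1] + B[1][2] = -5 + 6 = 1, A[2][2] + B[2][2] = 9 + 9 = 18) = 1 (attained at k = 1)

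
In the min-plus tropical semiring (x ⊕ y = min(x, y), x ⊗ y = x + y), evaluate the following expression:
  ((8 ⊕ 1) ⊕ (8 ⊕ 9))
((8 ⊕ 1) ⊕ (8 ⊕ 9)) = 1

Expand innermost to outermost. Recall ⊕ takes the minimum of its arguments and ⊗ takes their sum. Working out the expression ((8 ⊕ 1) ⊕ (8 ⊕ 9)) gives 1.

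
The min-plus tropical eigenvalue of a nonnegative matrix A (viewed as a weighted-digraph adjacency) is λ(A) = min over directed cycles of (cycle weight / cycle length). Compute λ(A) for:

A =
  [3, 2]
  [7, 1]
λ(A) = 1

Enumerate directed cycles and compute their means (weight / length). Sample:
  cycle 0 → 0: weight = 3, length = 1, mean = 3/1 ≈ 3.000
  cycle 1 → 1: weight = 1, length = 1, mean = 1/1 ≈ 1.000
  cycle 0 → 1 → 0: weight = 9, length = 2, mean = 9/2 ≈ 4.500
  cycle 1 → 0 → 1: weight = 9, length = 2, mean = 9/2 ≈ 4.500
Minimum mean = 1.000, attained e.g. along the cycle 1 → 1 with weight 1 and length 1. So λ(A) = 1/1 = 1.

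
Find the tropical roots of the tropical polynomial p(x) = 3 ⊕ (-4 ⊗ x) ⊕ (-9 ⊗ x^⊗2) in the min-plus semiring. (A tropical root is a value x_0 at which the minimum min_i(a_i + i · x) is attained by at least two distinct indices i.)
Roots: {5, 7}

Each tropical root is a break point of the lower envelope of the lines y = a_i + i · x (there are 3 lines, with slopes 0, 1, ..., 2). Only the lines that attain the minimum somewhere contribute to roots; other lines are dominated. Here the surviving (envelope) indices are i = 2, i = 1, i = 0.
Intersections between consecutive envelope lines give the roots: for adjacent envelope indices i < j the intersection is x = (a_i − a_j) / (j − i). Reading off the sorted break points: {5, 7}.
Verification: at each break x_0, at least two indices attain the minimum of min_i(a_i + i · x_0).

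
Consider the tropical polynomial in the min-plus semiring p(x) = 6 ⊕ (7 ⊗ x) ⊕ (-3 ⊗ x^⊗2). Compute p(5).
p(5) = 6

A tropical monomial a ⊗ x^⊗i evaluates to a + i · x. Evaluating each term at x = 5:
  Term 0 contributes 6 + 0 · 5 = 6
  Term 1 contributes 7 + 1 · 5 = 12
  Term 2 contributes -3 + 2 · 5 = 7
p(5) = ⊕ of these = min[6, 12, 7] = 6.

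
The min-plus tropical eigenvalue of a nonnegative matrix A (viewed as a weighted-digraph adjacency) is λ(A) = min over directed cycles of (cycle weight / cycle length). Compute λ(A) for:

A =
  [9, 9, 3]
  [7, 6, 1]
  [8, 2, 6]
λ(A) = 3/2

Enumerate directed cycles and compute their means (weight / length). Sample:
  cycle 0 → 0: weight = 9, length = 1, mean = 9/1 ≈ 9.000
  cycle 1 → 1: weight = 6, length = 1, mean = 6/1 ≈ 6.000
  cycle 2 → 2: weight = 6, length = 1, mean = 6/1 ≈ 6.000
  cycle 0 → 1 → 0: weight = 16, length = 2, mean = 16/2 ≈ 8.000
  cycle 0 → 2 → 0: weight = 11, length = 2, mean = 11/2 ≈ 5.500
  cycle 1 → 0 → 1: weight = 16, length = 2, mean = 16/2 ≈ 8.000
Minimum mean = 1.500, attained e.g. along the cycle 1 → 2 → 1 with weight 3 and length 2. So λ(A) = 3/2 = 3/2.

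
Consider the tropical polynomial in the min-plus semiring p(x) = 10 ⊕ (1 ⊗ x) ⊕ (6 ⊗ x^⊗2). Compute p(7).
p(7) = 8

A tropical monomial a ⊗ x^⊗i evaluates to a + i · x. Evaluating each term at x = 7:
  Term 0 contributes 10 + 0 · 7 = 10
  Term 1 contributes 1 + 1 · 7 = 8
  Term 2 contributes 6 + 2 · 7 = 20
p(7) = ⊕ of these = min[10, 8, 20] = 8.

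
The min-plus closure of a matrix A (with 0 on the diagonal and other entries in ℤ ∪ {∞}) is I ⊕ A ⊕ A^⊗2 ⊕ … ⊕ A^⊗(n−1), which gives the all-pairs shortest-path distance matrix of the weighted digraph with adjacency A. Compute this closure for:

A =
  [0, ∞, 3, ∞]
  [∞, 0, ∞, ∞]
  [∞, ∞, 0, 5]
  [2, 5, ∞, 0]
Closure =
  [0, 13, 3, 8]
  [∞, 0, ∞, ∞]
  [7, 10, 0, 5]
  [2, 5, 5, 0]

This is the Floyd-Warshall all-pairs shortest-path computation. For each intermediate vertex k = 0, 1, …, 3, update dist[i][j] ← min(dist[i][j], dist[i][k] + dist[k][j]). The final matrix gives, for each (i, j), the minimum total weight of any directed path from i to j (possibly empty when i = j).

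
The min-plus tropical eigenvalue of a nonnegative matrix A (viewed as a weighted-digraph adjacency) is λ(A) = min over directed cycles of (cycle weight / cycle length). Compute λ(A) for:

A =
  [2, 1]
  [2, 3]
λ(A) = 3/2

Enumerate directed cycles and compute their means (weight / length). Sample:
  cycle 0 → 0: weight = 2, length = 1, mean = 2/1 ≈ 2.000
  cycle 1 → 1: weight = 3, length = 1, mean = 3/1 ≈ 3.000
  cycle 0 → 1 → 0: weight = 3, length = 2, mean = 3/2 ≈ 1.500
  cycle 1 → 0 → 1: weight = 3, length = 2, mean = 3/2 ≈ 1.500
Minimum mean = 1.500, attained e.g. along the cycle 0 → 1 → 0 with weight 3 and length 2. So λ(A) = 3/2 = 3/2.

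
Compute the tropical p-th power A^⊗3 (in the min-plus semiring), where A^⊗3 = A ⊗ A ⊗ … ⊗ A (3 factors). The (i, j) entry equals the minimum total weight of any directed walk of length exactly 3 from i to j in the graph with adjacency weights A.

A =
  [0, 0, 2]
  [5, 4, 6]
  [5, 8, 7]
A^⊗3 =
  [0, 0, 2]
  [5, 5, 7]
  [5, 5, 7]

Each entry (A^⊗3)_ij equals the minimum over all length-3 walks i = v_0 → v_1 → … → v_3 = j of Σ_t A[v_t][v_{t+1}]. For example, for (i, j) = (0, 2) we minimise over 9 possible intermediate vertex sequences; the minimum is 2, attained along the walk 0 → 0 → 0 → 2.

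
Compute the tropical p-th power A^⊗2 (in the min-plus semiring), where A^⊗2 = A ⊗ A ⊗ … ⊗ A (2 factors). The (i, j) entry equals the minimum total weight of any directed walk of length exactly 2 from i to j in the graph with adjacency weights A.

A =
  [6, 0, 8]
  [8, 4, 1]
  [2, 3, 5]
A^⊗2 =
  [8, 4, 1]
  [3, 4, 5]
  [7, 2, 4]

Each entry (A^⊗2)_ij equals the minimum over all length-2 walks i = v_0 → v_1 → … → v_2 = j of Σ_t A[v_t][v_{t+1}]. For example, for (i, j) = (0, 2) we minimise over 3 possible intermediate vertex sequences; the minimum is 1, attained along the walk 0 → 1 → 2.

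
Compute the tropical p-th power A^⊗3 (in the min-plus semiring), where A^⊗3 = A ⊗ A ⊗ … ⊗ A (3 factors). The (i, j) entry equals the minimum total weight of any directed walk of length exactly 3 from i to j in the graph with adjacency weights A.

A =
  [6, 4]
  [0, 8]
A^⊗3 =
  [10, 8]
  [4, 10]

Each entry (A^⊗3)_ij equals the minimum over all length-3 walks i = v_0 → v_1 → … → v_3 = j of Σ_t A[v_t][v_{t+1}]. For example, for (i, j) = (0, 1) we minimise over 4 possible intermediate vertex sequences; the minimum is 8, attained along the walk 0 → 1 → 0 → 1.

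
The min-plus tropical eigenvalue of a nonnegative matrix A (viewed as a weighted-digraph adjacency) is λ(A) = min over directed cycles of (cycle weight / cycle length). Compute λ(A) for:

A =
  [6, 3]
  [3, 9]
λ(A) = 3

Enumerate directed cycles and compute their means (weight / length). Sample:
  cycle 0 → 0: weight = 6, length = 1, mean = 6/1 ≈ 6.000
  cycle 1 → 1: weight = 9, length = 1, mean = 9/1 ≈ 9.000
  cycle 0 → 1 → 0: weight = 6, length = 2, mean = 6/2 ≈ 3.000
  cycle 1 → 0 → 1: weight = 6, length = 2, mean = 6/2 ≈ 3.000
Minimum mean = 3.000, attained e.g. along the cycle 0 → 1 → 0 with weight 6 and length 2. So λ(A) = 6/2 = 3.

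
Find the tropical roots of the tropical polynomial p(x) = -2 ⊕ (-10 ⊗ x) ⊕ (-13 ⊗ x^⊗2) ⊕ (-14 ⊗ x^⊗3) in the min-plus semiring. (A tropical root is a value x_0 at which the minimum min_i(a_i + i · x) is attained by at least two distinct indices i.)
Roots: {1, 3, 8}

Each tropical root is a break point of the lower envelope of the lines y = a_i + i · x (there are 4 lines, with slopes 0, 1, ..., 3). Only the lines that attain the minimum somewhere contribute to roots; other lines are dominated. Here the surviving (envelope) indices are i = 3, i = 2, i = 1, i = 0.
Intersections between consecutive envelope lines give the roots: for adjacent envelope indices i < j the intersection is x = (a_i − a_j) / (j − i). Reading off the sorted break points: {1, 3, 8}.
Verification: at each break x_0, at least two indices attain the minimum of min_i(a_i + i · x_0).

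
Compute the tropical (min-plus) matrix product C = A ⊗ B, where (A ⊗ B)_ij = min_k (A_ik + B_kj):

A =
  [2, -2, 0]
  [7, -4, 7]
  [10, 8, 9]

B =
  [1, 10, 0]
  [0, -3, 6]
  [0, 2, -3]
A ⊗ B =
  [-2, -5, -3]
  [-4, -7, 2]
  [8, 5, 6]

Apply the min-plus product entry-by-entry:
  C[0][0] = min over k of (A[0][0] + B[0][0] = 2 + 1 = 3, A[0][1] + B[1][0] = -2 + 0 = -2, A[0][2] + B[2][0] = 0 + 0 = 0) = -2 (attained at k = 1)
  C[0][1] = min over k of (A[0][0] + B[0][1] = 2 + 10 = 12, A[0][1] + B[1][1] = -2 + -3 = -5, A[0][2] + B[2][1] = 0 + 2 = 2) = -5 (attained at k = 1)
  C[0][2] = min over k of (A[0][0] + B[0][2] = 2 + 0 = 2, A[0][1] + B[1][2] = -2 + 6 = 4, A[0][2] + B[2][2] = 0 + -3 = -3) = -3 (attained at k = 2)
  C[1][0] = min over k of (A[1][0] + B[0][0] = 7 + 1 = 8, A[1][1] + B[1][0] = -4 + 0 = -4, A[1][2] + B[2][0] = 7 + 0 = 7) = -4 (attained at k = 1)
  C[1][1] = min over k of (A[1][0] + B[0][1] = 7 + 10 = 17, A[1][1] + B[1][1] = -4 + -3 = -7, A[1][2] + B[2][1] = 7 + 2 = 9) = -7 (attained at k = 1)
  C[1][2] = min over k of (A[1][0] + B[0][2] = 7 + 0 = 7, A[1][1] + B[1][2] = -4 + 6 = 2, A[1][2] + B[2][2] = 7 + -3 = 4) = 2 (attained at k = 1)
  C[2][0] = min over k of (A[2][0] + B[0][0] = 10 + 1 = 11, A[2][1] + B[1][0] = 8 + 0 = 8, A[2][2] + B[2][0] = 9 + 0 = 9) = 8 (attained at k = 1)
  C[2][1] = min over k of (A[2][0] + B[0][1] = 10 + 10 = 20, A[2][1] + B[1][1] = 8 + -3 = 5, A[2][2] + B[2][1] = 9 + 2 = 11) = 5 (attained at k = 1)
  C[2][2] = min over k of (A[2][0] + B[0][2] = 10 + 0 = 10, A[2][1] + B[1][2] = 8 + 6 = 14, A[2][2] + B[2][2] = 9 + -3 = 6) = 6 (attained at k = 2)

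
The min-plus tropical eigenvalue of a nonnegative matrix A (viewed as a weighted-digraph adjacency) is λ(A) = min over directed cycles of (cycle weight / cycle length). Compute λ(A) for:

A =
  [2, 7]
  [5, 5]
λ(A) = 2

Enumerate directed cycles and compute their means (weight / length). Sample:
  cycle 0 → 0: weight = 2, length = 1, mean = 2/1 ≈ 2.000
  cycle 1 → 1: weight = 5, length = 1, mean = 5/1 ≈ 5.000
  cycle 0 → 1 → 0: weight = 12, length = 2, mean = 12/2 ≈ 6.000
  cycle 1 → 0 → 1: weight = 12, length = 2, mean = 12/2 ≈ 6.000
Minimum mean = 2.000, attained e.g. along the cycle 0 → 0 with weight 2 and length 1. So λ(A) = 2/1 = 2.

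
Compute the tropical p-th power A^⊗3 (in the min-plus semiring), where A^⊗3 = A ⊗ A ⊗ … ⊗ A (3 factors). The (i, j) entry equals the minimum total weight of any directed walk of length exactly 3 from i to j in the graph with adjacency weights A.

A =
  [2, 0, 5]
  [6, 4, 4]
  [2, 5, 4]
A^⊗3 =
  [6, 4, 6]
  [8, 6, 10]
  [6, 4, 6]

Each entry (A^⊗3)_ij equals the minimum over all length-3 walks i = v_0 → v_1 → … → v_3 = j of Σ_t A[v_t][v_{t+1}]. For example, for (i, j) = (0, 2) we minimise over 9 possible intermediate vertex sequences; the minimum is 6, attained along the walk 0 → 0 → 1 → 2.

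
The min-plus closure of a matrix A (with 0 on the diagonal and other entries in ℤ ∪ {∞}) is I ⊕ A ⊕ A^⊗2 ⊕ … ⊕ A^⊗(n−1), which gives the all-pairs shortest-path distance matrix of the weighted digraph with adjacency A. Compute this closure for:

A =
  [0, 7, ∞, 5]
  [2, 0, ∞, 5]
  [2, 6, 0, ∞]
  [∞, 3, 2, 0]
Closure =
  [0, 7, 7, 5]
  [2, 0, 7, 5]
  [2, 6, 0, 7]
  [4, 3, 2, 0]

This is the Floyd-Warshall all-pairs shortest-path computation. For each intermediate vertex k = 0, 1, …, 3, update dist[i][j] ← min(dist[i][j], dist[i][k] + dist[k][j]). The final matrix gives, for each (i, j), the minimum total weight of any directed path from i to j (possibly empty when i = j).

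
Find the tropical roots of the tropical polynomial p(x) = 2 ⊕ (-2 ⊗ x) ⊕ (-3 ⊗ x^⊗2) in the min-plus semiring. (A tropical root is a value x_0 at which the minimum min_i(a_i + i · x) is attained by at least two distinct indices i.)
Roots: {1, 4}

Each tropical root is a break point of the lower envelope of the lines y = a_i + i · x (there are 3 lines, with slopes 0, 1, ..., 2). Only the lines that attain the minimum somewhere contribute to roots; other lines are dominated. Here the surviving (envelope) indices are i = 2, i = 1, i = 0.
Intersections between consecutive envelope lines give the roots: for adjacent envelope indices i < j the intersection is x = (a_i − a_j) / (j − i). Reading off the sorted break points: {1, 4}.
Verification: at each break x_0, at least two indices attain the minimum of min_i(a_i + i · x_0).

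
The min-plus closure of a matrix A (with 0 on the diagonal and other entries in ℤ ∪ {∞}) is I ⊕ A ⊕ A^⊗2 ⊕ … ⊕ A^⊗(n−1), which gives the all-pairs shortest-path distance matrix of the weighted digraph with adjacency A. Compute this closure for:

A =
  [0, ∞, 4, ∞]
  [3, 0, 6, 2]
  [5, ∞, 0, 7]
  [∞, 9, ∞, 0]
Closure =
  [0, 20, 4, 11]
  [3, 0, 6, 2]
  [5, 16, 0, 7]
  [12, 9, 15, 0]

This is the Floyd-Warshall all-pairs shortest-path computation. For each intermediate vertex k = 0, 1, …, 3, update dist[i][j] ← min(dist[i][j], dist[i][k] + dist[k][j]). The final matrix gives, for each (i, j), the minimum total weight of any directed path from i to j (possibly empty when i = j).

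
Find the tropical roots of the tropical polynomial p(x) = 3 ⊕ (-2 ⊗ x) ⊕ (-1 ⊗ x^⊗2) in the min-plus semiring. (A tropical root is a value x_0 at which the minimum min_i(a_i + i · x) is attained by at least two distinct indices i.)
Roots: {-1, 5}

Each tropical root is a break point of the lower envelope of the lines y = a_i + i · x (there are 3 lines, with slopes 0, 1, ..., 2). Only the lines that attain the minimum somewhere contribute to roots; other lines are dominated. Here the surviving (envelope) indices are i = 2, i = 1, i = 0.
Intersections between consecutive envelope lines give the roots: for adjacent envelope indices i < j the intersection is x = (a_i − a_j) / (j − i). Reading off the sorted break points: {-1, 5}.
Verification: at each break x_0, at least two indices attain the minimum of min_i(a_i + i · x_0).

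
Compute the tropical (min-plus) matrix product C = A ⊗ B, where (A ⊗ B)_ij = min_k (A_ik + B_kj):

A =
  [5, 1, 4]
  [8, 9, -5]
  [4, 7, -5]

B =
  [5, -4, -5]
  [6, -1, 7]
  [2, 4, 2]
A ⊗ B =
  [6, 0, 0]
  [-3, -1, -3]
  [-3, -1, -3]

Apply the min-plus product entry-by-entry:
  C[0][0] = min over k of (A[0][0] + B[0][0] = 5 + 5 = 10, A[0][1] + B[1][0] = 1 + 6 = 7, A[0][2] + B[2][0] = 4 + 2 = 6) = 6 (attained at k = 2)
  C[0][1] = min over k of (A[0][0] + B[0][1] = 5 + -4 = 1, A[0][1] + B[1][1] = 1 + -1 = 0, A[0][2] + B[2][1] = 4 + 4 = 8) = 0 (attained at k = 1)
  C[0][2] = min over k of (A[0][0] + B[0][2] = 5 + -5 = 0, A[0][1] + B[1][2] = 1 + 7 = 8, A[0][2] + B[2][2] = 4 + 2 = 6) = 0 (attained at k = 0)
  C[1][0] = min over k of (A[1][0] + B[0][0] = 8 + 5 = 13, A[1][1] + B[1][0] = 9 + 6 = 15, A[1][2] + B[2][0] = -5 + 2 = -3) = -3 (attained at k = 2)
  C[1][1] = min over k of (A[1][0] + B[0][1] = 8 + -4 = 4, A[1][1] + B[1][1] = 9 + -1 = 8, A[1][2] + B[2][1] = -5 + 4 = -1) = -1 (attained at k = 2)
  C[1][2] = min over k of (A[1][0] + B[0][2] = 8 + -5 = 3, A[1][1] + B[1][2] = 9 + 7 = 16, A[1][2] + B[2][2] = -5 + 2 = -3) = -3 (attained at k = 2)
  C[2][0] = min over k of (A[2][0] + B[0][0] = 4 + 5 = 9, A[2][1] + B[1][0] = 7 + 6 = 13, A[2][2] + B[2][0] = -5 + 2 = -3) = -3 (attained at k = 2)
  C[2][1] = min over k of (A[2][0] + B[0][1] = 4 + -4 = 0, A[2][1] + B[1][1] = 7 + -1 = 6, A[2][2] + B[2][1] = -5 + 4 = -1) = -1 (attained at k = 2)
  C[2][2] = min over k of (A[2][0] + B[0][2] = 4 + -5 = -1, A[2][1] + B[1][2] = 7 + 7 = 14, A[2][2] + B[2][2] = -5 + 2 = -3) = -3 (attained at k = 2)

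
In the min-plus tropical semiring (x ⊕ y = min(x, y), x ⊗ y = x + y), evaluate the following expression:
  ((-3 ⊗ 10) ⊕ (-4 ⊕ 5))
((-3 ⊗ 10) ⊕ (-4 ⊕ 5)) = -4

Expand innermost to outermost. Recall ⊕ takes the minimum of its arguments and ⊗ takes their sum. Working out the expression ((-3 ⊗ 10) ⊕ (-4 ⊕ 5)) gives -4.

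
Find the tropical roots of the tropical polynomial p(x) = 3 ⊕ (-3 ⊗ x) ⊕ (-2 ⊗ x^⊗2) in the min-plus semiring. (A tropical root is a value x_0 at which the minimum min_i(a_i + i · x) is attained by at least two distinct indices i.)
Roots: {-1, 6}

Each tropical root is a break point of the lower envelope of the lines y = a_i + i · x (there are 3 lines, with slopes 0, 1, ..., 2). Only the lines that attain the minimum somewhere contribute to roots; other lines are dominated. Here the surviving (envelope) indices are i = 2, i = 1, i = 0.
Intersections between consecutive envelope lines give the roots: for adjacent envelope indices i < j the intersection is x = (a_i − a_j) / (j − i). Reading off the sorted break points: {-1, 6}.
Verification: at each break x_0, at least two indices attain the minimum of min_i(a_i + i · x_0).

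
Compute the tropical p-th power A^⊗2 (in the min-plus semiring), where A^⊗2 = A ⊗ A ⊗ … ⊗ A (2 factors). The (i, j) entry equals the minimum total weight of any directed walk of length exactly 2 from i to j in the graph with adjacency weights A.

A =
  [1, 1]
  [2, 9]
A^⊗2 =
  [2, 2]
  [3, 3]

Each entry (A^⊗2)_ij equals the minimum over all length-2 walks i = v_0 → v_1 → … → v_2 = j of Σ_t A[v_t][v_{t+1}]. For example, for (i, j) = (0, 1) we minimise over 2 possible intermediate vertex sequences; the minimum is 2, attained along the walk 0 → 0 → 1.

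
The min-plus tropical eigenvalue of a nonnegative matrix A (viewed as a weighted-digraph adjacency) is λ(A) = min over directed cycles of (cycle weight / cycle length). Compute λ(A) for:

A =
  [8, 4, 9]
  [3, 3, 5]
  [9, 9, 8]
λ(A) = 3

Enumerate directed cycles and compute their means (weight / length). Sample:
  cycle 0 → 0: weight = 8, length = 1, mean = 8/1 ≈ 8.000
  cycle 1 → 1: weight = 3, length = 1, mean = 3/1 ≈ 3.000
  cycle 2 → 2: weight = 8, length = 1, mean = 8/1 ≈ 8.000
  cycle 0 → 1 → 0: weight = 7, length = 2, mean = 7/2 ≈ 3.500
  cycle 0 → 2 → 0: weight = 18, length = 2, mean = 18/2 ≈ 9.000
  cycle 1 → 0 → 1: weight = 7, length = 2, mean = 7/2 ≈ 3.500
Minimum mean = 3.000, attained e.g. along the cycle 1 → 1 with weight 3 and length 1. So λ(A) = 3/1 = 3.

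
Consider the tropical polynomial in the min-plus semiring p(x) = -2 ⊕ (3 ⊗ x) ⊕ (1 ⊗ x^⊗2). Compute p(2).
p(2) = -2

A tropical monomial a ⊗ x^⊗i evaluates to a + i · x. Evaluating each term at x = 2:
  Term 0 contributes -2 + 0 · 2 = -2
  Term 1 contributes 3 + 1 · 2 = 5
  Term 2 contributes 1 + 2 · 2 = 5
p(2) = ⊕ of these = min[-2, 5, 5] = -2.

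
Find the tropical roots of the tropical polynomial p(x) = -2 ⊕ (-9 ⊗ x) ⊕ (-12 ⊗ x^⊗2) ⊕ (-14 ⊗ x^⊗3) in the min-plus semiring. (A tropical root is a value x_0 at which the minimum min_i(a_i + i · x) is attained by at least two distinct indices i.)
Roots: {2, 3, 7}

Each tropical root is a break point of the lower envelope of the lines y = a_i + i · x (there are 4 lines, with slopes 0, 1, ..., 3). Only the lines that attain the minimum somewhere contribute to roots; other lines are dominated. Here the surviving (envelope) indices are i = 3, i = 2, i = 1, i = 0.
Intersections between consecutive envelope lines give the roots: for adjacent envelope indices i < j the intersection is x = (a_i − a_j) / (j − i). Reading off the sorted break points: {2, 3, 7}.
Verification: at each break x_0, at least two indices attain the minimum of min_i(a_i + i · x_0).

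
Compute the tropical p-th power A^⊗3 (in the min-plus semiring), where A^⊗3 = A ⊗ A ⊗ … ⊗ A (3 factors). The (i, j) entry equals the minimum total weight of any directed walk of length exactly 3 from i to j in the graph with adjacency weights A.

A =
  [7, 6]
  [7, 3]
A^⊗3 =
  [16, 12]
  [13, 9]

Each entry (A^⊗3)_ij equals the minimum over all length-3 walks i = v_0 → v_1 → … → v_3 = j of Σ_t A[v_t][v_{t+1}]. For example, for (i, j) = (0, 1) we minimise over 4 possible intermediate vertex sequences; the minimum is 12, attained along the walk 0 → 1 → 1 → 1.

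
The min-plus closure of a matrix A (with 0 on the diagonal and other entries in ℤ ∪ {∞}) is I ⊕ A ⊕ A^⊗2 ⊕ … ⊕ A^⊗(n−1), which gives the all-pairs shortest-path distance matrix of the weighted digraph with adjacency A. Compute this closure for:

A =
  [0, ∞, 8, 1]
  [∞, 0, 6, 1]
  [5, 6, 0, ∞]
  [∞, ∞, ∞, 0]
Closure =
  [0, 14, 8, 1]
  [11, 0, 6, 1]
  [5, 6, 0, 6]
  [∞, ∞, ∞, 0]

This is the Floyd-Warshall all-pairs shortest-path computation. For each intermediate vertex k = 0, 1, …, 3, update dist[i][j] ← min(dist[i][j], dist[i][k] + dist[k][j]). The final matrix gives, for each (i, j), the minimum total weight of any directed path from i to j (possibly empty when i = j).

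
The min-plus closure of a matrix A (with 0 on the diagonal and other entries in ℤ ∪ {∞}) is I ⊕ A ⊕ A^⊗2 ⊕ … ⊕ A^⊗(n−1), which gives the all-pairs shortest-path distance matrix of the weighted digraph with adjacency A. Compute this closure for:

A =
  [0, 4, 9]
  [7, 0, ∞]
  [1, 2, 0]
Closure =
  [0, 4, 9]
  [7, 0, 16]
  [1, 2, 0]

This is the Floyd-Warshall all-pairs shortest-path computation. For each intermediate vertex k = 0, 1, …, 2, update dist[i][j] ← min(dist[i][j], dist[i][k] + dist[k][j]). The final matrix gives, for each (i, j), the minimum total weight of any directed path from i to j (possibly empty when i = j).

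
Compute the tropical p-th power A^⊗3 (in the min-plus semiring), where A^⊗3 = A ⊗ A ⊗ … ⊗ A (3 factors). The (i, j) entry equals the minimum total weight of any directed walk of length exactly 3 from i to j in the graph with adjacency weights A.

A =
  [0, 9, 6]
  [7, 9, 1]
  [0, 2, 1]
A^⊗3 =
  [0, 8, 6]
  [1, 4, 3]
  [0, 4, 3]

Each entry (A^⊗3)_ij equals the minimum over all length-3 walks i = v_0 → v_1 → … → v_3 = j of Σ_t A[v_t][v_{t+1}]. For example, for (i, j) = (0, 2) we minimise over 9 possible intermediate vertex sequences; the minimum is 6, attained along the walk 0 → 0 → 0 → 2.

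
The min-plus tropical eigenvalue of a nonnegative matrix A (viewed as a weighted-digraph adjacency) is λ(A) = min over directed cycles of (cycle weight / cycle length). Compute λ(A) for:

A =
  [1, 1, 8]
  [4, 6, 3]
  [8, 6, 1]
λ(A) = 1

Enumerate directed cycles and compute their means (weight / length). Sample:
  cycle 0 → 0: weight = 1, length = 1, mean = 1/1 ≈ 1.000
  cycle 1 → 1: weight = 6, length = 1, mean = 6/1 ≈ 6.000
  cycle 2 → 2: weight = 1, length = 1, mean = 1/1 ≈ 1.000
  cycle 0 → 1 → 0: weight = 5, length = 2, mean = 5/2 ≈ 2.500
  cycle 0 → 2 → 0: weight = 16, length = 2, mean = 16/2 ≈ 8.000
  cycle 1 → 0 → 1: weight = 5, length = 2, mean = 5/2 ≈ 2.500
Minimum mean = 1.000, attained e.g. along the cycle 0 → 0 with weight 1 and length 1. So λ(A) = 1/1 = 1.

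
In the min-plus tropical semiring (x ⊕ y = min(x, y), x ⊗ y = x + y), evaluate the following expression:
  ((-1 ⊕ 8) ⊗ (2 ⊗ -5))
((-1 ⊕ 8) ⊗ (2 ⊗ -5)) = -4

Expand innermost to outermost. Recall ⊕ takes the minimum of its arguments and ⊗ takes their sum. Working out the expression ((-1 ⊕ 8) ⊗ (2 ⊗ -5)) gives -4.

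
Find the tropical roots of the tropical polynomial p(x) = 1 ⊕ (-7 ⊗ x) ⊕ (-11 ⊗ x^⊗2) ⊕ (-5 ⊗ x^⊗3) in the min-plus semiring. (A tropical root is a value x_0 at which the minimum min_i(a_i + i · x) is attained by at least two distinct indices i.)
Roots: {-6, 4, 8}

Each tropical root is a break point of the lower envelope of the lines y = a_i + i · x (there are 4 lines, with slopes 0, 1, ..., 3). Only the lines that attain the minimum somewhere contribute to roots; other lines are dominated. Here the surviving (envelope) indices are i = 3, i = 2, i = 1, i = 0.
Intersections between consecutive envelope lines give the roots: for adjacent envelope indices i < j the intersection is x = (a_i − a_j) / (j − i). Reading off the sorted break points: {-6, 4, 8}.
Verification: at each break x_0, at least two indices attain the minimum of min_i(a_i + i · x_0).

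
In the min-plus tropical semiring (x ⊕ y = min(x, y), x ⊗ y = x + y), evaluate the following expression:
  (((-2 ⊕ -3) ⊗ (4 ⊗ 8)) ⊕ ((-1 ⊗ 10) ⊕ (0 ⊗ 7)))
(((-2 ⊕ -3) ⊗ (4 ⊗ 8)) ⊕ ((-1 ⊗ 10) ⊕ (0 ⊗ 7))) = 7

Expand innermost to outermost. Recall ⊕ takes the minimum of its arguments and ⊗ takes their sum. Working out the expression (((-2 ⊕ -3) ⊗ (4 ⊗ 8)) ⊕ ((-1 ⊗ 10) ⊕ (0 ⊗ 7))) gives 7.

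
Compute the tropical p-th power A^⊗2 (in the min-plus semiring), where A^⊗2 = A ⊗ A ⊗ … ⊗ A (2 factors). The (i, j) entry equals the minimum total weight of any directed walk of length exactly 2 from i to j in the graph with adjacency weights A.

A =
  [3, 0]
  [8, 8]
A^⊗2 =
  [6, 3]
  [11, 8]

Each entry (A^⊗2)_ij equals the minimum over all length-2 walks i = v_0 → v_1 → … → v_2 = j of Σ_t A[v_t][v_{t+1}]. For example, for (i, j) = (0, 1) we minimise over 2 possible intermediate vertex sequences; the minimum is 3, attained along the walk 0 → 0 → 1.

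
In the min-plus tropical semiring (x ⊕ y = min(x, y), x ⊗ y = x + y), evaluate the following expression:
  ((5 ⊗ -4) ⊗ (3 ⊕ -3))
((5 ⊗ -4) ⊗ (3 ⊕ -3)) = -2

Expand innermost to outermost. Recall ⊕ takes the minimum of its arguments and ⊗ takes their sum. Working out the expression ((5 ⊗ -4) ⊗ (3 ⊕ -3)) gives -2.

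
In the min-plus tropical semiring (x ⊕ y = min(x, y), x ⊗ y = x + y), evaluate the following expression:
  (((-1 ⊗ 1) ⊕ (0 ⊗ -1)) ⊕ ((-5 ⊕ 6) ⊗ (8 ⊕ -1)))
(((-1 ⊗ 1) ⊕ (0 ⊗ -1)) ⊕ ((-5 ⊕ 6) ⊗ (8 ⊕ -1))) = -6

Expand innermost to outermost. Recall ⊕ takes the minimum of its arguments and ⊗ takes their sum. Working out the expression (((-1 ⊗ 1) ⊕ (0 ⊗ -1)) ⊕ ((-5 ⊕ 6) ⊗ (8 ⊕ -1))) gives -6.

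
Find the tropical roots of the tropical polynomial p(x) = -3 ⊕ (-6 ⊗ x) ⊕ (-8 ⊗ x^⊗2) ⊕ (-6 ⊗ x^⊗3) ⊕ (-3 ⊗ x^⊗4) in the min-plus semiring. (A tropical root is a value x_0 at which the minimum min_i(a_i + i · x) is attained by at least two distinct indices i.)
Roots: {-3, -2, 2, 3}

Each tropical root is a break point of the lower envelope of the lines y = a_i + i · x (there are 5 lines, with slopes 0, 1, ..., 4). Only the lines that attain the minimum somewhere contribute to roots; other lines are dominated. Here the surviving (envelope) indices are i = 4, i = 3, i = 2, i = 1, i = 0.
Intersections between consecutive envelope lines give the roots: for adjacent envelope indices i < j the intersection is x = (a_i − a_j) / (j − i). Reading off the sorted break points: {-3, -2, 2, 3}.
Verification: at each break x_0, at least two indices attain the minimum of min_i(a_i + i · x_0).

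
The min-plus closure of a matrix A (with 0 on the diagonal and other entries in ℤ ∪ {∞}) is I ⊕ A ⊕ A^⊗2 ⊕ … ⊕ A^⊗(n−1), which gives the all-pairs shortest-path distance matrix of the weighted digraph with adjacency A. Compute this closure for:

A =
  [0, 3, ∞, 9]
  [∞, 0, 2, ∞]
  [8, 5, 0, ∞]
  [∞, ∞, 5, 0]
Closure =
  [0, 3, 5, 9]
  [10, 0, 2, 19]
  [8, 5, 0, 17]
  [13, 10, 5, 0]

This is the Floyd-Warshall all-pairs shortest-path computation. For each intermediate vertex k = 0, 1, …, 3, update dist[i][j] ← min(dist[i][j], dist[i][k] + dist[k][j]). The final matrix gives, for each (i, j), the minimum total weight of any directed path from i to j (possibly empty when i = j).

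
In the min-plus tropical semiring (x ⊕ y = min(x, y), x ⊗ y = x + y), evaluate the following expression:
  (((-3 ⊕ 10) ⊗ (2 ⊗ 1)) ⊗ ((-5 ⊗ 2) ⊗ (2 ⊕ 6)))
(((-3 ⊕ 10) ⊗ (2 ⊗ 1)) ⊗ ((-5 ⊗ 2) ⊗ (2 ⊕ 6))) = -1

Expand innermost to outermost. Recall ⊕ takes the minimum of its arguments and ⊗ takes their sum. Working out the expression (((-3 ⊕ 10) ⊗ (2 ⊗ 1)) ⊗ ((-5 ⊗ 2) ⊗ (2 ⊕ 6))) gives -1.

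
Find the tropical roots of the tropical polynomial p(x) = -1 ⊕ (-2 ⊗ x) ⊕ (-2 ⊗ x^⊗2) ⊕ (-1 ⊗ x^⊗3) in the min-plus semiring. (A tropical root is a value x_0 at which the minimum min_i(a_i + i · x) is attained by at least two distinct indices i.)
Roots: {-1, 0, 1}

Each tropical root is a break point of the lower envelope of the lines y = a_i + i · x (there are 4 lines, with slopes 0, 1, ..., 3). Only the lines that attain the minimum somewhere contribute to roots; other lines are dominated. Here the surviving (envelope) indices are i = 3, i = 2, i = 1, i = 0.
Intersections between consecutive envelope lines give the roots: for adjacent envelope indices i < j the intersection is x = (a_i − a_j) / (j − i). Reading off the sorted break points: {-1, 0, 1}.
Verification: at each break x_0, at least two indices attain the minimum of min_i(a_i + i · x_0).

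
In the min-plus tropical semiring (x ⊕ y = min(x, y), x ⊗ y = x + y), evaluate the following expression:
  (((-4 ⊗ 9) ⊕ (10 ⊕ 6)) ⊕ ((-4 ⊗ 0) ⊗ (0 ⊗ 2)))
(((-4 ⊗ 9) ⊕ (10 ⊕ 6)) ⊕ ((-4 ⊗ 0) ⊗ (0 ⊗ 2))) = -2

Expand innermost to outermost. Recall ⊕ takes the minimum of its arguments and ⊗ takes their sum. Working out the expression (((-4 ⊗ 9) ⊕ (10 ⊕ 6)) ⊕ ((-4 ⊗ 0) ⊗ (0 ⊗ 2))) gives -2.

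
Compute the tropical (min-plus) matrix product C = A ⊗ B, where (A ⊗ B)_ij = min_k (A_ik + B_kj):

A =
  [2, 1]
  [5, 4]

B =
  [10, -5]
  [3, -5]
A ⊗ B =
  [4, -4]
  [7, -1]

Apply the min-plus product entry-by-entry:
  C[0][0] = min over k of (A[0][0] + B[0][0] = 2 + 10 = 12, A[0][1] + B[1][0] = 1 + 3 = 4) = 4 (attained at k = 1)
  C[0][1] = min over k of (A[0][0] + B[0][1] = 2 + -5 = -3, A[0][1] + B[1][1] = 1 + -5 = -4) = -4 (attained at k = 1)
  C[1][0] = min over k of (A[1][0] + B[0][0] = 5 + 10 = 15, A[1][1] + B[1][0] = 4 + 3 = 7) = 7 (attained at k = 1)
  C[1][1] = min over k of (A[1][0] + B[0][1] = 5 + -5 = 0, A[1][1] + B[1][1] = 4 + -5 = -1) = -1 (attained at k = 1)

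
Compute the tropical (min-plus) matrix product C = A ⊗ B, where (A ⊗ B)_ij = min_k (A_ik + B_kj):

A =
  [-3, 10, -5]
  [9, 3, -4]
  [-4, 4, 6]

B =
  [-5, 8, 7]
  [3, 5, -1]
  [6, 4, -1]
A ⊗ B =
  [-8, -1, -6]
  [2, 0, -5]
  [-9, 4, 3]

Apply the min-plus product entry-by-entry:
  C[0][0] = min over k of (A[0][0] + B[0][0] = -3 + -5 = -8, A[0][1] + B[1][0] = 10 + 3 = 13, A[0][2] + B[2][0] = -5 + 6 = 1) = -8 (attained at k = 0)
  C[0][1] = min over k of (A[0][0] + B[0][1] = -3 + 8 = 5, A[0][1] + B[1][1] = 10 + 5 = 15, A[0][2] + B[2][1] = -5 + 4 = -1) = -1 (attained at k = 2)
  C[0][2] = min over k of (A[0][0] + B[0][2] = -3 + 7 = 4, A[0][1] + B[1][2] = 10 + -1 = 9, A[0][2] + B[2][2] = -5 + -1 = -6) = -6 (attained at k = 2)
  C[1][0] = min over k of (A[1][0] + B[0][0] = 9 + -5 = 4, A[1][1] + B[1][0] = 3 + 3 = 6, A[1][2] + B[2][0] = -4 + 6 = 2) = 2 (attained at k = 2)
  C[1][1] = min over k of (A[1][0] + B[0][1] = 9 + 8 = 17, A[1][1] + B[1][1] = 3 + 5 = 8, A[1][2] + B[2][1] = -4 + 4 = 0) = 0 (attained at k = 2)
  C[1][2] = min over k of (A[1][0] + B[0][2] = 9 + 7 = 16, A[1][1] + B[1][2] = 3 + -1 = 2, A[1][2] + B[2][2] = -4 + -1 = -5) = -5 (attained at k = 2)
  C[2][0] = min over k of (A[2][0] + B[0][0] = -4 + -5 = -9, A[2][1] + B[1][0] = 4 + 3 = 7, A[2][2] + B[2][0] = 6 + 6 = 12) = -9 (attained at k = 0)
  C[2][1] = min over k of (A[2][0] + B[0][1] = -4 + 8 = 4, A[2][1] + B[1][1] = 4 + 5 = 9, A[2][2] + B[2][1] = 6 + 4 = 10) = 4 (attained at k = 0)
  C[2][2] = min over k of (A[2][0] + B[0][2] = -4 + 7 = 3, A[2][1] + B[1][2] = 4 + -1 = 3, A[2][2] + B[2][2] = 6 + -1 = 5) = 3 (attained at k = 0)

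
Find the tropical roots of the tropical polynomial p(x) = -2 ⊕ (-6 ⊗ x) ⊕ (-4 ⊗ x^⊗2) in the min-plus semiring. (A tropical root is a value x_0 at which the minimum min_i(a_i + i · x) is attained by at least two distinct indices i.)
Roots: {-2, 4}

Each tropical root is a break point of the lower envelope of the lines y = a_i + i · x (there are 3 lines, with slopes 0, 1, ..., 2). Only the lines that attain the minimum somewhere contribute to roots; other lines are dominated. Here the surviving (envelope) indices are i = 2, i = 1, i = 0.
Intersections between consecutive envelope lines give the roots: for adjacent envelope indices i < j the intersection is x = (a_i − a_j) / (j − i). Reading off the sorted break points: {-2, 4}.
Verification: at each break x_0, at least two indices attain the minimum of min_i(a_i + i · x_0).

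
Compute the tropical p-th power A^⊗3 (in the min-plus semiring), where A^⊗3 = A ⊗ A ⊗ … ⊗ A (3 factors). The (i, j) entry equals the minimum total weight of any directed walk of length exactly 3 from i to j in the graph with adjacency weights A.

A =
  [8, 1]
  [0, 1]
A^⊗3 =
  [2, 2]
  [1, 2]

Each entry (A^⊗3)_ij equals the minimum over all length-3 walks i = v_0 → v_1 → … → v_3 = j of Σ_t A[v_t][v_{t+1}]. For example, for (i, j) = (0, 1) we minimise over 4 possible intermediate vertex sequences; the minimum is 2, attained along the walk 0 → 1 → 0 → 1.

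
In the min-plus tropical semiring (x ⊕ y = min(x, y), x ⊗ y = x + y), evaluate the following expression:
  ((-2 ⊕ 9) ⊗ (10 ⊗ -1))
((-2 ⊕ 9) ⊗ (10 ⊗ -1)) = 7

Expand innermost to outermost. Recall ⊕ takes the minimum of its arguments and ⊗ takes their sum. Working out the expression ((-2 ⊕ 9) ⊗ (10 ⊗ -1)) gives 7.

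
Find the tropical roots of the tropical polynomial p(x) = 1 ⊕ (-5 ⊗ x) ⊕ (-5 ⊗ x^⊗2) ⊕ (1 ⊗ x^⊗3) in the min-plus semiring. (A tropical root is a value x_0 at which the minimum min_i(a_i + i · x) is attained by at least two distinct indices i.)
Roots: {-6, 0, 6}

Each tropical root is a break point of the lower envelope of the lines y = a_i + i · x (there are 4 lines, with slopes 0, 1, ..., 3). Only the lines that attain the minimum somewhere contribute to roots; other lines are dominated. Here the surviving (envelope) indices are i = 3, i = 2, i = 1, i = 0.
Intersections between consecutive envelope lines give the roots: for adjacent envelope indices i < j the intersection is x = (a_i − a_j) / (j − i). Reading off the sorted break points: {-6, 0, 6}.
Verification: at each break x_0, at least two indices attain the minimum of min_i(a_i + i · x_0).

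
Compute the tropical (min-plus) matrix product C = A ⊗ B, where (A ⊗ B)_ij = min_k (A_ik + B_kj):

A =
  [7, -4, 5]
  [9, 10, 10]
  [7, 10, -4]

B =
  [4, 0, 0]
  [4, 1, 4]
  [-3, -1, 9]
A ⊗ B =
  [0, -3, 0]
  [7, 9, 9]
  [-7, -5, 5]

Apply the min-plus product entry-by-entry:
  C[0][0] = min over k of (A[0][0] + B[0][0] = 7 + 4 = 11, A[0][1] + B[1][0] = -4 + 4 = 0, A[0][2] + B[2][0] = 5 + -3 = 2) = 0 (attained at k = 1)
  C[0][1] = min over k of (A[0][0] + B[0][1] = 7 + 0 = 7, A[0][1] + B[1][1] = -4 + 1 = -3, A[0][2] + B[2][1] = 5 + -1 = 4) = -3 (attained at k = 1)
  C[0][2] = min over k of (A[0][0] + B[0][2] = 7 + 0 = 7, A[0][1] + B[1][2] = -4 + 4 = 0, A[0][2] + B[2][2] = 5 + 9 = 14) = 0 (attained at k = 1)
  C[1][0] = min over k of (A[1][0] + B[0][0] = 9 + 4 = 13, A[1][1] + B[1][0] = 10 + 4 = 14, A[1][2] + B[2][0] = 10 + -3 = 7) = 7 (attained at k = 2)
  C[1][1] = min over k of (A[1][0] + B[0][1] = 9 + 0 = 9, A[1][1] + B[1][1] = 10 + 1 = 11, A[1][2] + B[2][1] = 10 + -1 = 9) = 9 (attained at k = 0)
  C[1][2] = min over k of (A[1][0] + B[0][2] = 9 + 0 = 9, A[1][1] + B[1][2] = 10 + 4 = 14, A[1][2] + B[2][2] = 10 + 9 = 19) = 9 (attained at k = 0)
  C[2][0] = min over k of (A[2][0] + B[0][0] = 7 + 4 = 11, A[2][1] + B[1][0] = 10 + 4 = 14, A[2][2] + B[2][0] = -4 + -3 = -7) = -7 (attained at k = 2)
  C[2][1] = min over k of (A[2][0] + B[0][1] = 7 + 0 = 7, A[2][1] + B[1][1] = 10 + 1 = 11, A[2][2] + B[2][1] = -4 + -1 = -5) = -5 (attained at k = 2)
  C[2][2] = min over k of (A[2][0] + B[0][2] = 7 + 0 = 7, A[2][1] + B[1][2] = 10 + 4 = 14, A[2][2] + B[2][2] = -4 + 9 = 5) = 5 (attained at k = 2)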